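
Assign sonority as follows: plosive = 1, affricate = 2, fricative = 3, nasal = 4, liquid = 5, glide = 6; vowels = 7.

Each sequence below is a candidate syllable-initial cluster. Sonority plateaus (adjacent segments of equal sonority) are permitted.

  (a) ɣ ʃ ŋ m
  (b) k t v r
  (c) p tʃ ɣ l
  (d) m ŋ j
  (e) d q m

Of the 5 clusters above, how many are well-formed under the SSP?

(a) sonority 3-3-4-4: well-formed.
(b) sonority 1-1-3-5: well-formed.
(c) sonority 1-2-3-5: well-formed.
(d) sonority 4-4-6: well-formed.
(e) sonority 1-1-4: well-formed.

5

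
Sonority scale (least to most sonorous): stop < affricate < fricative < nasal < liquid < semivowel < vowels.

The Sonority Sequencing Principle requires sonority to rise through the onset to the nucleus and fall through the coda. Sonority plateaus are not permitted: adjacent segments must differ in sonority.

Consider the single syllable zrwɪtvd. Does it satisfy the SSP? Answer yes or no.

no

Onset: /z/ is a fricative (sonority 3), /r/ is a liquid (sonority 5), /w/ is a semivowel (sonority 6); then the nucleus /ɪ/ (sonority 7).
Onset profile 3-5-6-7 — rises to the nucleus.
Coda: /t/ is a stop (sonority 1), /v/ is a fricative (sonority 3), /d/ is a stop (sonority 1).
Coda profile 7-1-3-1 — does not strictly fall throughout.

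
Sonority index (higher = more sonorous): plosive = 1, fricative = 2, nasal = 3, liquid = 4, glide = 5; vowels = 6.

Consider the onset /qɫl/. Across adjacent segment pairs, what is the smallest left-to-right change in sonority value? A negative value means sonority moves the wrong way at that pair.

/q/: plosive = 1.
/ɫ/: liquid = 4.
/l/: liquid = 4.
/q/→/ɫ/: change +3.
/ɫ/→/l/: change +0.
Minimum = 0.

0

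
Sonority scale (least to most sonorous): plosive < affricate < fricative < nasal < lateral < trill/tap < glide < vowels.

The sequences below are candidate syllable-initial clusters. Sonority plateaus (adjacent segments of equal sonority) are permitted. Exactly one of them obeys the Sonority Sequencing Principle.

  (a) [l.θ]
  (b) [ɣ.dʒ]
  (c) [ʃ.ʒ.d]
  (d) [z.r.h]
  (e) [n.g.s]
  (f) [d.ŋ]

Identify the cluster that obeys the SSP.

(a) [l.θ]: profile 5-3 — violates.
(b) [ɣ.dʒ]: profile 3-2 — violates.
(c) [ʃ.ʒ.d]: profile 3-3-1 — violates.
(d) [z.r.h]: profile 3-6-3 — violates.
(e) [n.g.s]: profile 4-1-3 — violates.
(f) [d.ŋ]: profile 1-4 — obeys.

f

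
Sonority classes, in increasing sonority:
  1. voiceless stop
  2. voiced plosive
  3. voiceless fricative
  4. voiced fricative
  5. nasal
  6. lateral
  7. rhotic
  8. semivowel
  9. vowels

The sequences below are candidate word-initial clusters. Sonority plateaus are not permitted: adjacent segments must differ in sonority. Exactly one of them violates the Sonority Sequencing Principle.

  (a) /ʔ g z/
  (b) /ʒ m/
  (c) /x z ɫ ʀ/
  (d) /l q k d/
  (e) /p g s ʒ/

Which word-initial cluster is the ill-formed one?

(a) /ʔ g z/: profile 1-2-4 — obeys.
(b) /ʒ m/: profile 4-5 — obeys.
(c) /x z ɫ ʀ/: profile 3-4-6-7 — obeys.
(d) /l q k d/: profile 6-1-1-2 — violates.
(e) /p g s ʒ/: profile 1-2-3-4 — obeys.

d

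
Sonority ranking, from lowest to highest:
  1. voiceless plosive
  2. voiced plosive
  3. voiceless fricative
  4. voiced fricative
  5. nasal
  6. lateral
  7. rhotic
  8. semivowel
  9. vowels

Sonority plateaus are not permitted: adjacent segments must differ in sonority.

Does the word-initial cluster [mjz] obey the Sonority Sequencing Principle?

no

/m/ — nasal, sonority 5.
/j/ — semivowel, sonority 8.
/z/ — voiced fricative, sonority 4.
The profile is 5-8-4. Between /j/ (8) and /z/ (4) sonority does not rise, so the cluster violates the SSP.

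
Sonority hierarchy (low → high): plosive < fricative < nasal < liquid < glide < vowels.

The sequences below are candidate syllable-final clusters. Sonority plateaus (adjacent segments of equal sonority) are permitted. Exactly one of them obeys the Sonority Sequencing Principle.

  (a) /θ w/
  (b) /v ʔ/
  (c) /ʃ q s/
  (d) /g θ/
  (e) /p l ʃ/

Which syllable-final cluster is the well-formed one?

b

(a) sonority 2-5: ill-formed.
(b) sonority 2-1: well-formed.
(c) sonority 2-1-2: ill-formed.
(d) sonority 1-2: ill-formed.
(e) sonority 1-4-2: ill-formed.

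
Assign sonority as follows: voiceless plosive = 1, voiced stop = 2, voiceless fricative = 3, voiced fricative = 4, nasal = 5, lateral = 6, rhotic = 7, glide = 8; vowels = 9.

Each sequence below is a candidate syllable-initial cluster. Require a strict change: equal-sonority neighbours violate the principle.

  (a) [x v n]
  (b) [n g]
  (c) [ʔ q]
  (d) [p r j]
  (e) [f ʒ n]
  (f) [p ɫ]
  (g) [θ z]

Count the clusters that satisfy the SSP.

5

(a) 3-4-5 → obeys
(b) 5-2 → violates
(c) 1-1 → violates
(d) 1-7-8 → obeys
(e) 3-4-5 → obeys
(f) 1-6 → obeys
(g) 3-4 → obeys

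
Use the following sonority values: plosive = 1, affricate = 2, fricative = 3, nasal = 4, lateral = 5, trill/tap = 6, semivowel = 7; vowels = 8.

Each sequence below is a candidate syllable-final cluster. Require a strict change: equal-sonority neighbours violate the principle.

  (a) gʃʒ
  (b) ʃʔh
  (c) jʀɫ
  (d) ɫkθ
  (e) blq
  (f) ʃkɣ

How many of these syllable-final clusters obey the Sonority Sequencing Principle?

(a) sonority 1-3-3: ill-formed.
(b) sonority 3-1-3: ill-formed.
(c) sonority 7-6-5: well-formed.
(d) sonority 5-1-3: ill-formed.
(e) sonority 1-5-1: ill-formed.
(f) sonority 3-1-3: ill-formed.

1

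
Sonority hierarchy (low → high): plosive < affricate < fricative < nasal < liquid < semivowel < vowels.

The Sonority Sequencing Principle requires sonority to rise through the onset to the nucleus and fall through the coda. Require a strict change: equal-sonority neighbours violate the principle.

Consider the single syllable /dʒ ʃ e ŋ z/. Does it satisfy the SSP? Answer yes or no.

yes

Onset: /dʒ/ is an affricate (sonority 2), /ʃ/ is a fricative (sonority 3); then the nucleus /e/ (sonority 7).
Onset profile 2-3-7 — rises to the nucleus.
Coda: /ŋ/ is a nasal (sonority 4), /z/ is a fricative (sonority 3).
Coda profile 7-4-3 — falls from the nucleus.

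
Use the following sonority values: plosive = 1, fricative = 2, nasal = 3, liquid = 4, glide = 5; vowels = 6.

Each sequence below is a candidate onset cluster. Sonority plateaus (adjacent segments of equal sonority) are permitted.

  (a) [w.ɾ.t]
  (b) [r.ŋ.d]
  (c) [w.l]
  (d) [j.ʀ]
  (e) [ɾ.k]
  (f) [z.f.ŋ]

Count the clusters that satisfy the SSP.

(a) sonority 5-4-1: ill-formed.
(b) sonority 4-3-1: ill-formed.
(c) sonority 5-4: ill-formed.
(d) sonority 5-4: ill-formed.
(e) sonority 4-1: ill-formed.
(f) sonority 2-2-3: well-formed.

1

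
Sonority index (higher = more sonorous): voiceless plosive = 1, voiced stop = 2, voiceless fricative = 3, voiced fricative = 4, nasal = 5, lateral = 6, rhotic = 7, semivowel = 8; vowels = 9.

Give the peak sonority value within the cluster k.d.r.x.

/k/: voiceless plosive = 1.
/d/: voiced stop = 2.
/r/: rhotic = 7.
/x/: voiceless fricative = 3.
The maximum is 7.

7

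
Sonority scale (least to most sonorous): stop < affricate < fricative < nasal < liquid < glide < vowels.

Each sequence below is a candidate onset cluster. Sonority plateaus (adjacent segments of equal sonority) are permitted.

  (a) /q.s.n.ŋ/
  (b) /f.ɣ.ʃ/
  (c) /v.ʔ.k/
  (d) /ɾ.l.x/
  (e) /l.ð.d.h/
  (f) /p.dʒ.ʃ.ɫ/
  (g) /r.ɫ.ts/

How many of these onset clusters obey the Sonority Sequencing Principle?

(a) /q.s.n.ŋ/: profile 1-3-4-4 — obeys.
(b) /f.ɣ.ʃ/: profile 3-3-3 — obeys.
(c) /v.ʔ.k/: profile 3-1-1 — violates.
(d) /ɾ.l.x/: profile 5-5-3 — violates.
(e) /l.ð.d.h/: profile 5-3-1-3 — violates.
(f) /p.dʒ.ʃ.ɫ/: profile 1-2-3-5 — obeys.
(g) /r.ɫ.ts/: profile 5-5-2 — violates.

3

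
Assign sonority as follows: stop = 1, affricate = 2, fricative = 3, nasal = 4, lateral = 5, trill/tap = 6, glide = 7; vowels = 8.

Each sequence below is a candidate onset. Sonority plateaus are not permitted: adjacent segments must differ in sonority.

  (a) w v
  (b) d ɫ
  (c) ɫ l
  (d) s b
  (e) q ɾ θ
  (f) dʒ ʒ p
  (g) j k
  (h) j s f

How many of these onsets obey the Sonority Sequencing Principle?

(a) sonority 7-3: ill-formed.
(b) sonority 1-5: well-formed.
(c) sonority 5-5: ill-formed.
(d) sonority 3-1: ill-formed.
(e) sonority 1-6-3: ill-formed.
(f) sonority 2-3-1: ill-formed.
(g) sonority 7-1: ill-formed.
(h) sonority 7-3-3: ill-formed.

1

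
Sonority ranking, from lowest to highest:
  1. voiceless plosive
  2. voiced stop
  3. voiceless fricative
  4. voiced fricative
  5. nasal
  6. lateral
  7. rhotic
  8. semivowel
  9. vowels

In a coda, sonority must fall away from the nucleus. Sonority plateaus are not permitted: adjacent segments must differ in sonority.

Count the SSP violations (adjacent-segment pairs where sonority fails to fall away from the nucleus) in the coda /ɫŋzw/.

/ɫ/ is a lateral (sonority 6).
/ŋ/ is a nasal (sonority 5).
/z/ is a voiced fricative (sonority 4).
/w/ is a semivowel (sonority 8).
/ɫ/→/ŋ/: 6→5 (falls) — ok.
/ŋ/→/z/: 5→4 (falls) — ok.
/z/→/w/: 4→8 (does not fall) — violation.

1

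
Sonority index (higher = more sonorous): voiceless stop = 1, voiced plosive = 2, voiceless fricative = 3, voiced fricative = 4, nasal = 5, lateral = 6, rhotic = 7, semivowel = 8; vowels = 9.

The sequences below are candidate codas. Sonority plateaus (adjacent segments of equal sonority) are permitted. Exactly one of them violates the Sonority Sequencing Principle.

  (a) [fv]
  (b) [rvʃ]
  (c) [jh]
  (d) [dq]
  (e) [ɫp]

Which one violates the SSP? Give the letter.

(a) 3-4 → violates
(b) 7-4-3 → obeys
(c) 8-3 → obeys
(d) 2-1 → obeys
(e) 6-1 → obeys

a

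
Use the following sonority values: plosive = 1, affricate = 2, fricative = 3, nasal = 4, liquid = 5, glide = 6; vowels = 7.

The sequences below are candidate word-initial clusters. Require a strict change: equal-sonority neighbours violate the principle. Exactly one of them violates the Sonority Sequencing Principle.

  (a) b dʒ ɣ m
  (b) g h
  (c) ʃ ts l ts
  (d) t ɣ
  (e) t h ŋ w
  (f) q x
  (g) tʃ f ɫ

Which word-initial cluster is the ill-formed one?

c

(a) 1-2-3-4 → obeys
(b) 1-3 → obeys
(c) 3-2-5-2 → violates
(d) 1-3 → obeys
(e) 1-3-4-6 → obeys
(f) 1-3 → obeys
(g) 2-3-5 → obeys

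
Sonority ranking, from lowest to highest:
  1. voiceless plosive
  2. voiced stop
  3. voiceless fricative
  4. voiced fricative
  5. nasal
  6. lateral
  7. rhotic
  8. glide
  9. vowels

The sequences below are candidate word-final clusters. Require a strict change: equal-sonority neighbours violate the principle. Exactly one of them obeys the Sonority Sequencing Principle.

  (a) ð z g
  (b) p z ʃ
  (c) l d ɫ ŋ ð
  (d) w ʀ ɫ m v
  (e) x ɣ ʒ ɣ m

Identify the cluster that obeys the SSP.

d

(a) ð z g: profile 4-4-2 — violates.
(b) p z ʃ: profile 1-4-3 — violates.
(c) l d ɫ ŋ ð: profile 6-2-6-5-4 — violates.
(d) w ʀ ɫ m v: profile 8-7-6-5-4 — obeys.
(e) x ɣ ʒ ɣ m: profile 3-4-4-4-5 — violates.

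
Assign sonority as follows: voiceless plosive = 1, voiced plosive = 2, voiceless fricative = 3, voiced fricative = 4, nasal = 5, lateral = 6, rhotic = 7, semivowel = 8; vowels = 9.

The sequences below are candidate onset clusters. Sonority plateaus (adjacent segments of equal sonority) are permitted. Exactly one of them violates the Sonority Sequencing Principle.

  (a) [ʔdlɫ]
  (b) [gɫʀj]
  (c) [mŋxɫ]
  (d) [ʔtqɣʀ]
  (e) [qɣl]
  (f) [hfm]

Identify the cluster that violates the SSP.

c

(a) sonority 1-2-6-6: well-formed.
(b) sonority 2-6-7-8: well-formed.
(c) sonority 5-5-3-6: ill-formed.
(d) sonority 1-1-1-4-7: well-formed.
(e) sonority 1-4-6: well-formed.
(f) sonority 3-3-5: well-formed.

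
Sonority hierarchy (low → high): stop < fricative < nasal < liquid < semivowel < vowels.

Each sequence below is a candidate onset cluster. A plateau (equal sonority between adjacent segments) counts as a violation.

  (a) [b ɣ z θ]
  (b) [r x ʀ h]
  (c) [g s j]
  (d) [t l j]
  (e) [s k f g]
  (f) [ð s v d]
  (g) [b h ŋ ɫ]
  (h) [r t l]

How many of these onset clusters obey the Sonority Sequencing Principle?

(a) sonority 1-2-2-2: ill-formed.
(b) sonority 4-2-4-2: ill-formed.
(c) sonority 1-2-5: well-formed.
(d) sonority 1-4-5: well-formed.
(e) sonority 2-1-2-1: ill-formed.
(f) sonority 2-2-2-1: ill-formed.
(g) sonority 1-2-3-4: well-formed.
(h) sonority 4-1-4: ill-formed.

3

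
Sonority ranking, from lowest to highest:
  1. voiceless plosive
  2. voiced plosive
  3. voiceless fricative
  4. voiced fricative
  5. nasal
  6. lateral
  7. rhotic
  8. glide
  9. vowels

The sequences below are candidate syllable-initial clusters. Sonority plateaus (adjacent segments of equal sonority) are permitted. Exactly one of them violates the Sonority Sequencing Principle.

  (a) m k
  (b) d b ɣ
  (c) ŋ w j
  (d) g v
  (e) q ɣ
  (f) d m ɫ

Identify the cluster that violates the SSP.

a

(a) 5-1 → violates
(b) 2-2-4 → obeys
(c) 5-8-8 → obeys
(d) 2-4 → obeys
(e) 1-4 → obeys
(f) 2-5-6 → obeys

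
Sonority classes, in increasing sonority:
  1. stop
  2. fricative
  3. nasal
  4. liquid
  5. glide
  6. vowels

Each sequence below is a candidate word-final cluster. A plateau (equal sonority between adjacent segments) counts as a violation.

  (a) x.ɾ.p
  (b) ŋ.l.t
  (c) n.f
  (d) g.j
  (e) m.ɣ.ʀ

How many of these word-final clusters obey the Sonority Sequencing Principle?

(a) 2-4-1 → violates
(b) 3-4-1 → violates
(c) 3-2 → obeys
(d) 1-5 → violates
(e) 3-2-4 → violates

1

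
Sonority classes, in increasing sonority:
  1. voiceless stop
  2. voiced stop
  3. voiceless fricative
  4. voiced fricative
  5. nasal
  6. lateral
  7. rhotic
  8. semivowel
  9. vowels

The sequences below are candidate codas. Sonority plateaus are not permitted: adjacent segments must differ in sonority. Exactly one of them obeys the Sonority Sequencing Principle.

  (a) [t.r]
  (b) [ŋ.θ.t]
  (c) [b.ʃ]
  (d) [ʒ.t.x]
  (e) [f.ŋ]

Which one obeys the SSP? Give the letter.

(a) [t.r]: profile 1-7 — violates.
(b) [ŋ.θ.t]: profile 5-3-1 — obeys.
(c) [b.ʃ]: profile 2-3 — violates.
(d) [ʒ.t.x]: profile 4-1-3 — violates.
(e) [f.ŋ]: profile 3-5 — violates.

b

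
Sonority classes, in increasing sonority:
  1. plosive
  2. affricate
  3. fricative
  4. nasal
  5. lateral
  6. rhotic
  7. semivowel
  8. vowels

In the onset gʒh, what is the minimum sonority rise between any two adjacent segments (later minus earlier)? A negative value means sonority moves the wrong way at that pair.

/g/ — plosive, sonority 1.
/ʒ/ — fricative, sonority 3.
/h/ — fricative, sonority 3.
/g/→/ʒ/: change +2.
/ʒ/→/h/: change +0.
Minimum = 0.

0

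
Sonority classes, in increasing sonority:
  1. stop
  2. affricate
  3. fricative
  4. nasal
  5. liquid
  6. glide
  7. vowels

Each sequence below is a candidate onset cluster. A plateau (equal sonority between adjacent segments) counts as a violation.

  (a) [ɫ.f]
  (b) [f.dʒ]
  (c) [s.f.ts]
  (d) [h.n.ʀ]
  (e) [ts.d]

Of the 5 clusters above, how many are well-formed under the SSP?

1

(a) 5-3 → violates
(b) 3-2 → violates
(c) 3-3-2 → violates
(d) 3-4-5 → obeys
(e) 2-1 → violates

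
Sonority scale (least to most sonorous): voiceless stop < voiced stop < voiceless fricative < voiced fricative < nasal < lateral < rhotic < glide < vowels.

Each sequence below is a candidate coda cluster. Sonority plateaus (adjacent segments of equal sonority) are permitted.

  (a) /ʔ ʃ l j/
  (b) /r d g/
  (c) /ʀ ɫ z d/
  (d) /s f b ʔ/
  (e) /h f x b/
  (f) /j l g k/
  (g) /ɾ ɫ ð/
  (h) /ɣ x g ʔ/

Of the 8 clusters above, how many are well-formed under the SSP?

7

(a) /ʔ ʃ l j/: profile 1-3-6-8 — violates.
(b) /r d g/: profile 7-2-2 — obeys.
(c) /ʀ ɫ z d/: profile 7-6-4-2 — obeys.
(d) /s f b ʔ/: profile 3-3-2-1 — obeys.
(e) /h f x b/: profile 3-3-3-2 — obeys.
(f) /j l g k/: profile 8-6-2-1 — obeys.
(g) /ɾ ɫ ð/: profile 7-6-4 — obeys.
(h) /ɣ x g ʔ/: profile 4-3-2-1 — obeys.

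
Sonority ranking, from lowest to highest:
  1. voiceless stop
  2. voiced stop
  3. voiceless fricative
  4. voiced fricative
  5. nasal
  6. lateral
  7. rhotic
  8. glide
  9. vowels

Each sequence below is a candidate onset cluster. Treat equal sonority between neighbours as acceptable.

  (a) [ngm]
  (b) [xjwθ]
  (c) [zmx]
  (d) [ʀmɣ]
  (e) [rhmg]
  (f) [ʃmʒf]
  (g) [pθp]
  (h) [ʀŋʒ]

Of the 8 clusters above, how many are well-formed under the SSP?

0

(a) 5-2-5 → violates
(b) 3-8-8-3 → violates
(c) 4-5-3 → violates
(d) 7-5-4 → violates
(e) 7-3-5-2 → violates
(f) 3-5-4-3 → violates
(g) 1-3-1 → violates
(h) 7-5-4 → violates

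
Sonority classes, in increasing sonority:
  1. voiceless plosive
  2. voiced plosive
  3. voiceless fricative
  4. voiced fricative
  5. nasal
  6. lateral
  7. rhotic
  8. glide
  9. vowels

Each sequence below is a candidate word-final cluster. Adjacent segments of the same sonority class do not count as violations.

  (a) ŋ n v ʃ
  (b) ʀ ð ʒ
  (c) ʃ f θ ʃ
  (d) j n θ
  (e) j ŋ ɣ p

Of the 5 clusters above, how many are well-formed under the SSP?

(a) ŋ n v ʃ: profile 5-5-4-3 — obeys.
(b) ʀ ð ʒ: profile 7-4-4 — obeys.
(c) ʃ f θ ʃ: profile 3-3-3-3 — obeys.
(d) j n θ: profile 8-5-3 — obeys.
(e) j ŋ ɣ p: profile 8-5-4-1 — obeys.

5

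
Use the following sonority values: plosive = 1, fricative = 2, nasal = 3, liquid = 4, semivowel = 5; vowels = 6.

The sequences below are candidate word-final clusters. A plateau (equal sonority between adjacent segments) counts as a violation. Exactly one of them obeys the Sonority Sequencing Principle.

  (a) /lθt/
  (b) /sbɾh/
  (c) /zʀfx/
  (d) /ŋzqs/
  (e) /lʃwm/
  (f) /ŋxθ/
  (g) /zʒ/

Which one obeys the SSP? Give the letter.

(a) /lθt/: profile 4-2-1 — obeys.
(b) /sbɾh/: profile 2-1-4-2 — violates.
(c) /zʀfx/: profile 2-4-2-2 — violates.
(d) /ŋzqs/: profile 3-2-1-2 — violates.
(e) /lʃwm/: profile 4-2-5-3 — violates.
(f) /ŋxθ/: profile 3-2-2 — violates.
(g) /zʒ/: profile 2-2 — violates.

a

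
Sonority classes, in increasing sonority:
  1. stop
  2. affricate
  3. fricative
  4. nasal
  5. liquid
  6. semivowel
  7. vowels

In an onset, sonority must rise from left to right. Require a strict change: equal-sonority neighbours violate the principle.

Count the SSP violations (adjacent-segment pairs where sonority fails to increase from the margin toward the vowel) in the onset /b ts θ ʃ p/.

/b/ — stop, sonority 1.
/ts/ — affricate, sonority 2.
/θ/ — fricative, sonority 3.
/ʃ/ — fricative, sonority 3.
/p/ — stop, sonority 1.
/b/→/ts/: 1→2 (rises) — ok.
/ts/→/θ/: 2→3 (rises) — ok.
/θ/→/ʃ/: 3→3 (plateau) — violation.
/ʃ/→/p/: 3→1 (does not rise) — violation.

2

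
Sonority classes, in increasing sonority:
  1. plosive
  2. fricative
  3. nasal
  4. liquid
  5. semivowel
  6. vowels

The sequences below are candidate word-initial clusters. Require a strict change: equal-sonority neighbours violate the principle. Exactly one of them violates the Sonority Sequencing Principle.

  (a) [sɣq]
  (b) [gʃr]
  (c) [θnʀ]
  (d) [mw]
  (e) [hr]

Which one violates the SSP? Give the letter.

(a) sonority 2-2-1: ill-formed.
(b) sonority 1-2-4: well-formed.
(c) sonority 2-3-4: well-formed.
(d) sonority 3-5: well-formed.
(e) sonority 2-4: well-formed.

a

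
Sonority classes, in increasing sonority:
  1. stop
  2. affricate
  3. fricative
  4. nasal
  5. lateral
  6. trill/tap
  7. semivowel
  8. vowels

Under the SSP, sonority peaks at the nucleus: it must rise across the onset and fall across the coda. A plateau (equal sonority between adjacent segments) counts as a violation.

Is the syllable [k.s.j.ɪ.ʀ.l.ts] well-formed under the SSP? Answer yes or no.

Onset: /k/ is a stop (sonority 1), /s/ is a fricative (sonority 3), /j/ is a semivowel (sonority 7); then the nucleus /ɪ/ (sonority 8).
Onset profile 1-3-7-8 — rises to the nucleus.
Coda: /ʀ/ is a trill/tap (sonority 6), /l/ is a lateral (sonority 5), /ts/ is an affricate (sonority 2).
Coda profile 8-6-5-2 — falls from the nucleus.

yes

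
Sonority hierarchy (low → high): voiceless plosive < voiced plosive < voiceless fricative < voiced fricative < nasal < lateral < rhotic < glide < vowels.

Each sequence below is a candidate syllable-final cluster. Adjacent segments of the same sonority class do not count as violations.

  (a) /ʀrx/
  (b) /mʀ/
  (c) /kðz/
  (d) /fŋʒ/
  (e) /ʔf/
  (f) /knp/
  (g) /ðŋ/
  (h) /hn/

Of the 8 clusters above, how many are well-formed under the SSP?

1

(a) 7-7-3 → obeys
(b) 5-7 → violates
(c) 1-4-4 → violates
(d) 3-5-4 → violates
(e) 1-3 → violates
(f) 1-5-1 → violates
(g) 4-5 → violates
(h) 3-5 → violates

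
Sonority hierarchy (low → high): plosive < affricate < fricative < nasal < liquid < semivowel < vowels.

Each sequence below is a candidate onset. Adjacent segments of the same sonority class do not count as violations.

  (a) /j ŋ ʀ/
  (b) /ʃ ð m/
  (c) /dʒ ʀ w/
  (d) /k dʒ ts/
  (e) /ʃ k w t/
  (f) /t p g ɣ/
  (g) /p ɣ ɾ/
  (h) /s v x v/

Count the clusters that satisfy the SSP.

6

(a) /j ŋ ʀ/: profile 6-4-5 — violates.
(b) /ʃ ð m/: profile 3-3-4 — obeys.
(c) /dʒ ʀ w/: profile 2-5-6 — obeys.
(d) /k dʒ ts/: profile 1-2-2 — obeys.
(e) /ʃ k w t/: profile 3-1-6-1 — violates.
(f) /t p g ɣ/: profile 1-1-1-3 — obeys.
(g) /p ɣ ɾ/: profile 1-3-5 — obeys.
(h) /s v x v/: profile 3-3-3-3 — obeys.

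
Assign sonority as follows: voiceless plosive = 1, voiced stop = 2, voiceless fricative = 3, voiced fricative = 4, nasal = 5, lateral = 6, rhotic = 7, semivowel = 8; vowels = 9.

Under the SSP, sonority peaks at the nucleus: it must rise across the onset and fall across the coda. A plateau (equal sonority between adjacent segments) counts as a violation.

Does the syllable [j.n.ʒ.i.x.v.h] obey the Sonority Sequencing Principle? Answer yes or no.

no

Onset: /j/ is a semivowel (sonority 8), /n/ is a nasal (sonority 5), /ʒ/ is a voiced fricative (sonority 4); then the nucleus /i/ (sonority 9).
Onset profile 8-5-4-9 — does not strictly rise throughout.
Coda: /x/ is a voiceless fricative (sonority 3), /v/ is a voiced fricative (sonority 4), /h/ is a voiceless fricative (sonority 3).
Coda profile 9-3-4-3 — does not strictly fall throughout.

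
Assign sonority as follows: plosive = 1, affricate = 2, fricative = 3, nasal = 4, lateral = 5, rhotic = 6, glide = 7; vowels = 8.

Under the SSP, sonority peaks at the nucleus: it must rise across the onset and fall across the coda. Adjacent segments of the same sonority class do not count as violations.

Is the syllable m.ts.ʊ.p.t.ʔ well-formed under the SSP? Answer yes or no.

Onset: /m/ is a nasal (sonority 4), /ts/ is an affricate (sonority 2); then the nucleus /ʊ/ (sonority 8).
Onset profile 4-2-8 — does not rise throughout.
Coda: /p/ is a plosive (sonority 1), /t/ is a plosive (sonority 1), /ʔ/ is a plosive (sonority 1).
Coda profile 8-1-1-1 — falls from the nucleus.

no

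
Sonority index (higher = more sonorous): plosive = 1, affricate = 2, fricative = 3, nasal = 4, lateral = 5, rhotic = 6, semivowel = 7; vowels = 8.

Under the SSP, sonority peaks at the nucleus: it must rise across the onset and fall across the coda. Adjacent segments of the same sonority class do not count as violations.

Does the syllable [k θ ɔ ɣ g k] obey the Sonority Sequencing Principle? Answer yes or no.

yes

Onset: /k/ is a plosive (sonority 1), /θ/ is a fricative (sonority 3); then the nucleus /ɔ/ (sonority 8).
Onset profile 1-3-8 — rises to the nucleus.
Coda: /ɣ/ is a fricative (sonority 3), /g/ is a plosive (sonority 1), /k/ is a plosive (sonority 1).
Coda profile 8-3-1-1 — falls from the nucleus.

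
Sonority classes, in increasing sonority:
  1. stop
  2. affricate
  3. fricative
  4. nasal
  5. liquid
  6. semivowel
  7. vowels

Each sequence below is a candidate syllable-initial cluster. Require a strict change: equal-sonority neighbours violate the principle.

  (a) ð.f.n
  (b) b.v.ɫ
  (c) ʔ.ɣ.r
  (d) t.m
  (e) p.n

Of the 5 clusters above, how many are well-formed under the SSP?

4

(a) sonority 3-3-4: ill-formed.
(b) sonority 1-3-5: well-formed.
(c) sonority 1-3-5: well-formed.
(d) sonority 1-4: well-formed.
(e) sonority 1-4: well-formed.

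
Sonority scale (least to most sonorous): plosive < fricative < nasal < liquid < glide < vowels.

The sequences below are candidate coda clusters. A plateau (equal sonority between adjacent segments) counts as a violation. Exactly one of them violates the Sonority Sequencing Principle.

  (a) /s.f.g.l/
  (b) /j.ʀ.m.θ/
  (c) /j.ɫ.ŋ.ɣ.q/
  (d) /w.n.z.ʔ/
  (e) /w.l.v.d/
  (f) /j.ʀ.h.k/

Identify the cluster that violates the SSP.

a

(a) /s.f.g.l/: profile 2-2-1-4 — violates.
(b) /j.ʀ.m.θ/: profile 5-4-3-2 — obeys.
(c) /j.ɫ.ŋ.ɣ.q/: profile 5-4-3-2-1 — obeys.
(d) /w.n.z.ʔ/: profile 5-3-2-1 — obeys.
(e) /w.l.v.d/: profile 5-4-2-1 — obeys.
(f) /j.ʀ.h.k/: profile 5-4-2-1 — obeys.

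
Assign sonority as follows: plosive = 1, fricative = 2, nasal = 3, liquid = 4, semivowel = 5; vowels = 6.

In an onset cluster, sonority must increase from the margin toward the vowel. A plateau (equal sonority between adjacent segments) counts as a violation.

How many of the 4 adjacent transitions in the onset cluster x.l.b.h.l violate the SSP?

1

/x/: fricative = 2.
/l/: liquid = 4.
/b/: plosive = 1.
/h/: fricative = 2.
/l/: liquid = 4.
/x/→/l/: 2→4 (rises) — ok.
/l/→/b/: 4→1 (does not rise) — violation.
/b/→/h/: 1→2 (rises) — ok.
/h/→/l/: 2→4 (rises) — ok.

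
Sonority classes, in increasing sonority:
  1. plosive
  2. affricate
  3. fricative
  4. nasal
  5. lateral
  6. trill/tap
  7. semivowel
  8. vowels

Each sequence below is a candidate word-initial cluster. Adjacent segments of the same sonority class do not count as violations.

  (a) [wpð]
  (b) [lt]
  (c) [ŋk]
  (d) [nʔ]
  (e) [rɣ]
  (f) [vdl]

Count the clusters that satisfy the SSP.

(a) 7-1-3 → violates
(b) 5-1 → violates
(c) 4-1 → violates
(d) 4-1 → violates
(e) 6-3 → violates
(f) 3-1-5 → violates

0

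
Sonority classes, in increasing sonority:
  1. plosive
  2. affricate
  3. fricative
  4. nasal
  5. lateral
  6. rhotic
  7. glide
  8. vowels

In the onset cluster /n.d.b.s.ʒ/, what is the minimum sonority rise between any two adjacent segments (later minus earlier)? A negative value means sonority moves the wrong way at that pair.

/n/ is a nasal (sonority 4).
/d/ is a plosive (sonority 1).
/b/ is a plosive (sonority 1).
/s/ is a fricative (sonority 3).
/ʒ/ is a fricative (sonority 3).
/n/→/d/: change -3.
/d/→/b/: change +0.
/b/→/s/: change +2.
/s/→/ʒ/: change +0.
Minimum = -3.

-3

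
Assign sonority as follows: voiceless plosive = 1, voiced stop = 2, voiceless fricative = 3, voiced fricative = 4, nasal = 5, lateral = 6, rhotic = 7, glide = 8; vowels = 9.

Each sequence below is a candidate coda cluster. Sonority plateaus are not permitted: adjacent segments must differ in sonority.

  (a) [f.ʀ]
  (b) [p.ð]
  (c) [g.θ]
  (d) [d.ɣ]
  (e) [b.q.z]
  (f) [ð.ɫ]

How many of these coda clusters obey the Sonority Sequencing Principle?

0

(a) 3-7 → violates
(b) 1-4 → violates
(c) 2-3 → violates
(d) 2-4 → violates
(e) 2-1-4 → violates
(f) 4-6 → violates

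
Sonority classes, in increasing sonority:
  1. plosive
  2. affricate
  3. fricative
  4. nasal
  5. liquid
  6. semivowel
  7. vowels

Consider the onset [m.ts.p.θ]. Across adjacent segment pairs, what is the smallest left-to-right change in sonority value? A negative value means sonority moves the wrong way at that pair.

/m/: nasal = 4.
/ts/: affricate = 2.
/p/: plosive = 1.
/θ/: fricative = 3.
/m/→/ts/: change -2.
/ts/→/p/: change -1.
/p/→/θ/: change +2.
Minimum = -2.

-2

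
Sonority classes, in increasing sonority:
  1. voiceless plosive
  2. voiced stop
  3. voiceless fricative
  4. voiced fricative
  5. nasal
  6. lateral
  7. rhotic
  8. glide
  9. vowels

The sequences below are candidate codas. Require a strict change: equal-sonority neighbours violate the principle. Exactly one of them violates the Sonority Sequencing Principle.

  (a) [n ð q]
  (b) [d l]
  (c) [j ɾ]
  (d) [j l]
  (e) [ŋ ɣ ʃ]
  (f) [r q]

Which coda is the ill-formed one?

b

(a) sonority 5-4-1: well-formed.
(b) sonority 2-6: ill-formed.
(c) sonority 8-7: well-formed.
(d) sonority 8-6: well-formed.
(e) sonority 5-4-3: well-formed.
(f) sonority 7-1: well-formed.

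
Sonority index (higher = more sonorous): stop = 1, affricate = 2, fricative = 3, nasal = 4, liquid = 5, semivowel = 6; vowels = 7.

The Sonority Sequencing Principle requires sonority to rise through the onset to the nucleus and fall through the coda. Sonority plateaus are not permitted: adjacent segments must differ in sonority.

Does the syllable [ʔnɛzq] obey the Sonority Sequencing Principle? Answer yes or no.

Onset: /ʔ/ is a stop (sonority 1), /n/ is a nasal (sonority 4); then the nucleus /ɛ/ (sonority 7).
Onset profile 1-4-7 — rises to the nucleus.
Coda: /z/ is a fricative (sonority 3), /q/ is a stop (sonority 1).
Coda profile 7-3-1 — falls from the nucleus.

yes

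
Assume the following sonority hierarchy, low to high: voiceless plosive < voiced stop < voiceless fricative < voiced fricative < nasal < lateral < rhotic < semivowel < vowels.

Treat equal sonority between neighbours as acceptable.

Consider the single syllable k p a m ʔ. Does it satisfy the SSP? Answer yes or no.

Onset: /k/ is a voiceless plosive (sonority 1), /p/ is a voiceless plosive (sonority 1); then the nucleus /a/ (sonority 9).
Onset profile 1-1-9 — rises to the nucleus.
Coda: /m/ is a nasal (sonority 5), /ʔ/ is a voiceless plosive (sonority 1).
Coda profile 9-5-1 — falls from the nucleus.

yes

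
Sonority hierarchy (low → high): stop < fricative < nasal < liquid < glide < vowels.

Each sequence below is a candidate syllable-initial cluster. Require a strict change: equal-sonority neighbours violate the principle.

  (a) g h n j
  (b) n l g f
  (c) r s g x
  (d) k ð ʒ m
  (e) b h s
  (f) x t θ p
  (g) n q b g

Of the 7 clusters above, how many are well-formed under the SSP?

1

(a) g h n j: profile 1-2-3-5 — obeys.
(b) n l g f: profile 3-4-1-2 — violates.
(c) r s g x: profile 4-2-1-2 — violates.
(d) k ð ʒ m: profile 1-2-2-3 — violates.
(e) b h s: profile 1-2-2 — violates.
(f) x t θ p: profile 2-1-2-1 — violates.
(g) n q b g: profile 3-1-1-1 — violates.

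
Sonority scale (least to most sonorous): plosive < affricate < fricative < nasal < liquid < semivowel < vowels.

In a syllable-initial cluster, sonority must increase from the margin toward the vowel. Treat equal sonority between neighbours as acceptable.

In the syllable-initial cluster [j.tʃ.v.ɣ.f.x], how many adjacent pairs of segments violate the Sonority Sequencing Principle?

/j/: semivowel = 6.
/tʃ/: affricate = 2.
/v/: fricative = 3.
/ɣ/: fricative = 3.
/f/: fricative = 3.
/x/: fricative = 3.
/j/→/tʃ/: 6→2 (does not rise) — violation.
/tʃ/→/v/: 2→3 (rises) — ok.
/v/→/ɣ/: 3→3 (plateau, allowed) — ok.
/ɣ/→/f/: 3→3 (plateau, allowed) — ok.
/f/→/x/: 3→3 (plateau, allowed) — ok.

1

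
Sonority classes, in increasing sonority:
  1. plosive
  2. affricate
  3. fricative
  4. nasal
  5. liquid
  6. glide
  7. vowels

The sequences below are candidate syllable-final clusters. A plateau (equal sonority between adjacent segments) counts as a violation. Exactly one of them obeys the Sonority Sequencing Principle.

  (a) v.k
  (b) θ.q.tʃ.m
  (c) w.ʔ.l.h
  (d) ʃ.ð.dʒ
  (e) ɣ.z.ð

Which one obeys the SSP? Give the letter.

(a) 3-1 → obeys
(b) 3-1-2-4 → violates
(c) 6-1-5-3 → violates
(d) 3-3-2 → violates
(e) 3-3-3 → violates

a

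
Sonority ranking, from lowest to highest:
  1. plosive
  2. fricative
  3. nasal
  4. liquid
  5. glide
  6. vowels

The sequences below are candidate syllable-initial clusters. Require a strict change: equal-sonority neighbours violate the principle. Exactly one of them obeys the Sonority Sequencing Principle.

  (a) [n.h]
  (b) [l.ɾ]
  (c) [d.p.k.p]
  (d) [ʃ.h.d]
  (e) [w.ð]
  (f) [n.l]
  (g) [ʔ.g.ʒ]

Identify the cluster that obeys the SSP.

(a) sonority 3-2: ill-formed.
(b) sonority 4-4: ill-formed.
(c) sonority 1-1-1-1: ill-formed.
(d) sonority 2-2-1: ill-formed.
(e) sonority 5-2: ill-formed.
(f) sonority 3-4: well-formed.
(g) sonority 1-1-2: ill-formed.

f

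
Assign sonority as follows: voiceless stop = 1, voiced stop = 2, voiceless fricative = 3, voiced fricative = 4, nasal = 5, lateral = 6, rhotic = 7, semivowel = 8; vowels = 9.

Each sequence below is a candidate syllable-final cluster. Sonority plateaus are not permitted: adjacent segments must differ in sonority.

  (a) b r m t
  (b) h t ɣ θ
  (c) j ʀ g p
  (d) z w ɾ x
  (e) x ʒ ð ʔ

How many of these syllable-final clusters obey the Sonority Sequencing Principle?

(a) sonority 2-7-5-1: ill-formed.
(b) sonority 3-1-4-3: ill-formed.
(c) sonority 8-7-2-1: well-formed.
(d) sonority 4-8-7-3: ill-formed.
(e) sonority 3-4-4-1: ill-formed.

1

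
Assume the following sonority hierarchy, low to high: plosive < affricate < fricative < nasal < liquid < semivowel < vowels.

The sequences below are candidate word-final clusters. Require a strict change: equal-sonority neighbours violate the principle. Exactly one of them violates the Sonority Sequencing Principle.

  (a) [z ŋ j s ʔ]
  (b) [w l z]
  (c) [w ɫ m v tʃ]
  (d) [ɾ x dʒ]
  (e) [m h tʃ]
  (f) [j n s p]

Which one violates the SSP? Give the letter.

(a) [z ŋ j s ʔ]: profile 3-4-6-3-1 — violates.
(b) [w l z]: profile 6-5-3 — obeys.
(c) [w ɫ m v tʃ]: profile 6-5-4-3-2 — obeys.
(d) [ɾ x dʒ]: profile 5-3-2 — obeys.
(e) [m h tʃ]: profile 4-3-2 — obeys.
(f) [j n s p]: profile 6-4-3-1 — obeys.

a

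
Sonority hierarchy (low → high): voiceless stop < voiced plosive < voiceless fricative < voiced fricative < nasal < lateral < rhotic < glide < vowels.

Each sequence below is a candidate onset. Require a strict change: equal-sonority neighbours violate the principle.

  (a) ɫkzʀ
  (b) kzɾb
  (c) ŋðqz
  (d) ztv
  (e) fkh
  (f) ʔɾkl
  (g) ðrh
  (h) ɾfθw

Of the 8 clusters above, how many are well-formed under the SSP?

(a) ɫkzʀ: profile 6-1-4-7 — violates.
(b) kzɾb: profile 1-4-7-2 — violates.
(c) ŋðqz: profile 5-4-1-4 — violates.
(d) ztv: profile 4-1-4 — violates.
(e) fkh: profile 3-1-3 — violates.
(f) ʔɾkl: profile 1-7-1-6 — violates.
(g) ðrh: profile 4-7-3 — violates.
(h) ɾfθw: profile 7-3-3-8 — violates.

0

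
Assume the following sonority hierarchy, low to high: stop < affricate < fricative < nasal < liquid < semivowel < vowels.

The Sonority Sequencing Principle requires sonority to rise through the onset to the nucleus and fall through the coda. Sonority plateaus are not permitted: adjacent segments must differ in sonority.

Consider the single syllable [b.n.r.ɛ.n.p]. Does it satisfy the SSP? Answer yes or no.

yes

Onset: /b/ is a stop (sonority 1), /n/ is a nasal (sonority 4), /r/ is a liquid (sonority 5); then the nucleus /ɛ/ (sonority 7).
Onset profile 1-4-5-7 — rises to the nucleus.
Coda: /n/ is a nasal (sonority 4), /p/ is a stop (sonority 1).
Coda profile 7-4-1 — falls from the nucleus.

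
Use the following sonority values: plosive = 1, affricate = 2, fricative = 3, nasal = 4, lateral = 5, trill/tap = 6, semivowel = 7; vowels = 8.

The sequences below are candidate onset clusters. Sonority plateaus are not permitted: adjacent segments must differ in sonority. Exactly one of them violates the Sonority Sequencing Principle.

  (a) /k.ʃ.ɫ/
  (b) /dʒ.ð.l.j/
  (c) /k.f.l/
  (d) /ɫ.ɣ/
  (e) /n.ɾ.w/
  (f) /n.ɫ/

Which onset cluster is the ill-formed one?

(a) /k.ʃ.ɫ/: profile 1-3-5 — obeys.
(b) /dʒ.ð.l.j/: profile 2-3-5-7 — obeys.
(c) /k.f.l/: profile 1-3-5 — obeys.
(d) /ɫ.ɣ/: profile 5-3 — violates.
(e) /n.ɾ.w/: profile 4-6-7 — obeys.
(f) /n.ɫ/: profile 4-5 — obeys.

d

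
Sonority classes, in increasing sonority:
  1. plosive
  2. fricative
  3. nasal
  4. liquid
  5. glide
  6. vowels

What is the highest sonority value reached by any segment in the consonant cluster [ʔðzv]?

/ʔ/: plosive = 1.
/ð/: fricative = 2.
/z/: fricative = 2.
/v/: fricative = 2.
The maximum is 2.

2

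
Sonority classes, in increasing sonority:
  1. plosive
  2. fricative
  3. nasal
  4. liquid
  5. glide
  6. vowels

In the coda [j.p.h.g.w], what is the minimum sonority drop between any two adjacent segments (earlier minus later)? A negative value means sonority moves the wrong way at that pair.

/j/: glide = 5.
/p/: plosive = 1.
/h/: fricative = 2.
/g/: plosive = 1.
/w/: glide = 5.
/j/→/p/: change +4.
/p/→/h/: change -1.
/h/→/g/: change +1.
/g/→/w/: change -4.
Minimum = -4.

-4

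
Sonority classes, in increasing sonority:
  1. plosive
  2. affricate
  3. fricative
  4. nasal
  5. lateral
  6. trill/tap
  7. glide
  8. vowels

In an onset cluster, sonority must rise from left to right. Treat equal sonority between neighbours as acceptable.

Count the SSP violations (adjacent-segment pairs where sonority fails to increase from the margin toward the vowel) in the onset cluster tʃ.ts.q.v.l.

/tʃ/ — affricate, sonority 2.
/ts/ — affricate, sonority 2.
/q/ — plosive, sonority 1.
/v/ — fricative, sonority 3.
/l/ — lateral, sonority 5.
/tʃ/→/ts/: 2→2 (plateau, allowed) — ok.
/ts/→/q/: 2→1 (does not rise) — violation.
/q/→/v/: 1→3 (rises) — ok.
/v/→/l/: 3→5 (rises) — ok.

1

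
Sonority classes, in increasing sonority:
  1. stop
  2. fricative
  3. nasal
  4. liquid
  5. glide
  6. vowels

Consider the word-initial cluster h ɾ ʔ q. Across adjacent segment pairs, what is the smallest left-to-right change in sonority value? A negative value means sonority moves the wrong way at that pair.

/h/: fricative = 2.
/ɾ/: liquid = 4.
/ʔ/: stop = 1.
/q/: stop = 1.
/h/→/ɾ/: change +2.
/ɾ/→/ʔ/: change -3.
/ʔ/→/q/: change +0.
Minimum = -3.

-3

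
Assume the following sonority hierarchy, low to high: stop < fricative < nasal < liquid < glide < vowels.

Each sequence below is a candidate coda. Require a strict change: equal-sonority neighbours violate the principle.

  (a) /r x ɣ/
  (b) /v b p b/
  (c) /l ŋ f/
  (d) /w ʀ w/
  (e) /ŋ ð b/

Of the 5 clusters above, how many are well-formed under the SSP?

(a) sonority 4-2-2: ill-formed.
(b) sonority 2-1-1-1: ill-formed.
(c) sonority 4-3-2: well-formed.
(d) sonority 5-4-5: ill-formed.
(e) sonority 3-2-1: well-formed.

2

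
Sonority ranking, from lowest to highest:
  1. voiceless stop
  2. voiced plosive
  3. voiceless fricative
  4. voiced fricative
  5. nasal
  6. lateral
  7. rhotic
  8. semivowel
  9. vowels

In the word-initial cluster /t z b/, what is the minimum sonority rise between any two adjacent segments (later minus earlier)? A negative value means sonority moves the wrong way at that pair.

/t/ is a voiceless stop (sonority 1).
/z/ is a voiced fricative (sonority 4).
/b/ is a voiced plosive (sonority 2).
/t/→/z/: change +3.
/z/→/b/: change -2.
Minimum = -2.

-2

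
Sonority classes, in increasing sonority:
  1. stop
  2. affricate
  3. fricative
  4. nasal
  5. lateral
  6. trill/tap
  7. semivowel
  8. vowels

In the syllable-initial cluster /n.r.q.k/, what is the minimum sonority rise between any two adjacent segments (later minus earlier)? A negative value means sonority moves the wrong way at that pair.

/n/: nasal = 4.
/r/: trill/tap = 6.
/q/: stop = 1.
/k/: stop = 1.
/n/→/r/: change +2.
/r/→/q/: change -5.
/q/→/k/: change +0.
Minimum = -5.

-5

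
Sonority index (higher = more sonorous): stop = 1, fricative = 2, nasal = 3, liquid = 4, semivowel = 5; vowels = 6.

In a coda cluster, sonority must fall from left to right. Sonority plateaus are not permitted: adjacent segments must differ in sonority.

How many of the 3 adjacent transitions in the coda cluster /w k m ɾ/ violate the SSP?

/w/ is a semivowel (sonority 5).
/k/ is a stop (sonority 1).
/m/ is a nasal (sonority 3).
/ɾ/ is a liquid (sonority 4).
/w/→/k/: 5→1 (falls) — ok.
/k/→/m/: 1→3 (does not fall) — violation.
/m/→/ɾ/: 3→4 (does not fall) — violation.

2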